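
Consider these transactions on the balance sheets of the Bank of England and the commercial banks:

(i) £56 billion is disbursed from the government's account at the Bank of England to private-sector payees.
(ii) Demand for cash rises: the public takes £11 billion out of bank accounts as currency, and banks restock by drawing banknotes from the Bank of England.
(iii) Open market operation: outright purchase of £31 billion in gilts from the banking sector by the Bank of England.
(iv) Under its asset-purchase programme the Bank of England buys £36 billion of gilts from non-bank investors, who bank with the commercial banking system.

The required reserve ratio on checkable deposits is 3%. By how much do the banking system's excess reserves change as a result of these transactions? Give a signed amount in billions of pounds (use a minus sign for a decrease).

+£109.57 billion

Government spending £56 billion: reserves +£56B, deposits +£56B.
Currency withdrawal £11 billion: reserves −£11B, deposits −£11B.
OMO purchase (from banks) £31 billion: reserves +£31B, deposits 0.
Asset purchase (from non-banks) £36 billion: reserves +£36B, deposits +£36B.
Totals: Δreserves = +£112B, Δdeposits = +£81B.
Δrequired reserves = 3% × +£81B = +£2.43B.
Δexcess reserves = Δreserves − Δrequired = +£112B − (+£2.43B) = +£109.57 billion.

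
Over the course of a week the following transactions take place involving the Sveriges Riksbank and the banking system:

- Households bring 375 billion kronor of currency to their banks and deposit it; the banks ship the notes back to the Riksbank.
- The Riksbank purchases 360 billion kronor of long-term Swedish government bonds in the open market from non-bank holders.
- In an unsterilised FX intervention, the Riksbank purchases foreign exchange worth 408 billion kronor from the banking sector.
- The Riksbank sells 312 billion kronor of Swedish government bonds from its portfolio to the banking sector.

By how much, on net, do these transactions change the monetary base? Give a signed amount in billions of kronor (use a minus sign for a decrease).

Riksbank balance sheet:
  Assets:      Securities +48B, Foreign assets +408B
  Liabilities: Bank reserves +831B, Currency in circulation −375B
Commercial banking system:
  Assets:      Reserves at CB +831B, Securities +312B, Foreign assets −408B
  Liabilities: Checkable deposits +735B
Monetary base = currency + reserves: −375B + (+831B) = +456 billion.

+456 billion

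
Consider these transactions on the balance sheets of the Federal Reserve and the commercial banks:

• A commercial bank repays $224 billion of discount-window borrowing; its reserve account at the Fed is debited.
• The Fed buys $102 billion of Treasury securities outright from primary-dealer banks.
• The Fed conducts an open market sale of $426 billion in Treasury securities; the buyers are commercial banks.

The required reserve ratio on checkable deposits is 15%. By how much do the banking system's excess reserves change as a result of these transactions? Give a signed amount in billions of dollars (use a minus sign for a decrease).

Discount-window repayment $224 billion: reserves −$224B, deposits 0.
OMO purchase (from banks) $102 billion: reserves +$102B, deposits 0.
OMO sale (to banks) $426 billion: reserves −$426B, deposits 0.
Totals: Δreserves = −$548B, Δdeposits = 0.
Δrequired reserves = 15% × 0 = 0.
Δexcess reserves = Δreserves − Δrequired = −$548B − (0) = -$548 billion.

-$548 billion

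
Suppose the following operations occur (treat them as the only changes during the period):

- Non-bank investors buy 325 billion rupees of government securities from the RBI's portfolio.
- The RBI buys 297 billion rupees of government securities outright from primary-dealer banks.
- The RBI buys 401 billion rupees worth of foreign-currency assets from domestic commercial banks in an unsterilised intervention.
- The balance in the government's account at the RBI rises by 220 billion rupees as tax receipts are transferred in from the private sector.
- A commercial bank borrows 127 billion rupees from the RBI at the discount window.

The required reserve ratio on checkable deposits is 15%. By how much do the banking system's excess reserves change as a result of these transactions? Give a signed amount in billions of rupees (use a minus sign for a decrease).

+361.75 billion

Asset sale (to non-banks) 325 billion rupees: reserves −325B, deposits −325B.
OMO purchase (from banks) 297 billion rupees: reserves +297B, deposits 0.
FX purchase 401 billion rupees: reserves +401B, deposits 0.
Government account inflow 220 billion rupees: reserves −220B, deposits −220B.
Discount-window loan 127 billion rupees: reserves +127B, deposits 0.
Totals: Δreserves = +280B, Δdeposits = −545B.
Δrequired reserves = 15% × −545B = −81.75B.
Δexcess reserves = Δreserves − Δrequired = +280B − (−81.75B) = +361.75 billion.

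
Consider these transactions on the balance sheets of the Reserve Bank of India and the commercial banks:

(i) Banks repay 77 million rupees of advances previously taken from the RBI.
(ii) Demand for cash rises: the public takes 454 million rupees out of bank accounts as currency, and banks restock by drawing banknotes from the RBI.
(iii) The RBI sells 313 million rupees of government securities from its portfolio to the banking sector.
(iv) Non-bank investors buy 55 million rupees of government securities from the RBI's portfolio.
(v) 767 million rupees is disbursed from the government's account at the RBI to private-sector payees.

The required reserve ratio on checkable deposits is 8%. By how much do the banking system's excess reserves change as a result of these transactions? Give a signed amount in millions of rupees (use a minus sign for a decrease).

Discount-window repayment 77 million rupees: reserves −77M, deposits 0.
Currency withdrawal 454 million rupees: reserves −454M, deposits −454M.
OMO sale (to banks) 313 million rupees: reserves −313M, deposits 0.
Asset sale (to non-banks) 55 million rupees: reserves −55M, deposits −55M.
Government spending 767 million rupees: reserves +767M, deposits +767M.
Totals: Δreserves = −132M, Δdeposits = +258M.
Δrequired reserves = 8% × +258M = +20.64M.
Δexcess reserves = Δreserves − Δrequired = −132M − (+20.64M) = -152.64 million.

-152.64 million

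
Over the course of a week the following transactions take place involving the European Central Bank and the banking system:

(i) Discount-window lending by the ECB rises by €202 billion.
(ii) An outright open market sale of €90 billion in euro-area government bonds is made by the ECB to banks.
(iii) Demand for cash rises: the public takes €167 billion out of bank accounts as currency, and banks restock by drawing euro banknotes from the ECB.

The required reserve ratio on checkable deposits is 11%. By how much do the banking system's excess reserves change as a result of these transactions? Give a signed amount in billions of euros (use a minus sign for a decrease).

Discount-window loan €202 billion: reserves +€202B, deposits 0.
OMO sale (to banks) €90 billion: reserves −€90B, deposits 0.
Currency withdrawal €167 billion: reserves −€167B, deposits −€167B.
Totals: Δreserves = −€55B, Δdeposits = −€167B.
Δrequired reserves = 11% × −€167B = −€18.37B.
Δexcess reserves = Δreserves − Δrequired = −€55B − (−€18.37B) = -€36.63 billion.

-€36.63 billion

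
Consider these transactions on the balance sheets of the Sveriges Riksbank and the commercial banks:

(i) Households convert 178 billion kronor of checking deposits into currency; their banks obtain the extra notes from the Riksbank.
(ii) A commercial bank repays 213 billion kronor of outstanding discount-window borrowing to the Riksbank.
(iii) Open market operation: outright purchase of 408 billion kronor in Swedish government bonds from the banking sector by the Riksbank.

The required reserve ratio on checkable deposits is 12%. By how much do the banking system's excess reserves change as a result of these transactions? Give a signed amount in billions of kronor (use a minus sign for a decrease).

+38.36 billion

Currency withdrawal 178 billion kronor: reserves −178B, deposits −178B.
Discount-window repayment 213 billion kronor: reserves −213B, deposits 0.
OMO purchase (from banks) 408 billion kronor: reserves +408B, deposits 0.
Totals: Δreserves = +17B, Δdeposits = −178B.
Δrequired reserves = 12% × −178B = −21.36B.
Δexcess reserves = Δreserves − Δrequired = +17B − (−21.36B) = +38.36 billion.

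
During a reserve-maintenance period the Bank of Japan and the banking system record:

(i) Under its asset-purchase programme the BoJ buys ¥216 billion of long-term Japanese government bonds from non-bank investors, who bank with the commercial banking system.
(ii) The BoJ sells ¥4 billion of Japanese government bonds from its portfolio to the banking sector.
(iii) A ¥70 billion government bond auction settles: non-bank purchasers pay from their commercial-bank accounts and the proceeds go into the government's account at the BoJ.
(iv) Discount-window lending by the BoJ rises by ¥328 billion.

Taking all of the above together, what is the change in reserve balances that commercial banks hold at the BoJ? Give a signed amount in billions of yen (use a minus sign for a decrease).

Asset purchase (from non-banks) ¥216 billion: the BoJ pays by crediting reserve accounts → +¥216B.
OMO sale (to banks) ¥4 billion: the buying banks pay out of their reserve balances → −¥4B.
Government account inflow ¥70 billion: funds move from bank reserves into the government account → −¥70B.
Discount-window loan ¥328 billion: the loan is credited to the bank's reserve account → +¥328B.
Net: 216 − 4 − 70 + 328 = +¥470 billion.

+¥470 billion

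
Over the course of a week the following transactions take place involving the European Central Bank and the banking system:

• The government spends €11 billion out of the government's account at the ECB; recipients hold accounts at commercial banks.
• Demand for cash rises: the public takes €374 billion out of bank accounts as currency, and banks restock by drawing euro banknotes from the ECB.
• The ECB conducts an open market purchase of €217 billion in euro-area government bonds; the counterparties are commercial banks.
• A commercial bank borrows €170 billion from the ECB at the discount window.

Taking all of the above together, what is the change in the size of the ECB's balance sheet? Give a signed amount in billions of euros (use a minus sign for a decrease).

ECB balance sheet:
  Assets:      Securities +€217B, Loans to banks +€170B
  Liabilities: Bank reserves +€24B, Currency in circulation +€374B, Government deposits −€11B
Change in total ECB assets = +€387 billion.

+€387 billion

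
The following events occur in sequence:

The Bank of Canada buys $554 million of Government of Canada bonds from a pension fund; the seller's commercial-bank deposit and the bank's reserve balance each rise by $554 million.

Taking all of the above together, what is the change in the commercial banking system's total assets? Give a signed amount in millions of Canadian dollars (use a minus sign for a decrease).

Asset purchase (from non-banks) $554 million: bank balance sheets expand → +$554M.

+$554 million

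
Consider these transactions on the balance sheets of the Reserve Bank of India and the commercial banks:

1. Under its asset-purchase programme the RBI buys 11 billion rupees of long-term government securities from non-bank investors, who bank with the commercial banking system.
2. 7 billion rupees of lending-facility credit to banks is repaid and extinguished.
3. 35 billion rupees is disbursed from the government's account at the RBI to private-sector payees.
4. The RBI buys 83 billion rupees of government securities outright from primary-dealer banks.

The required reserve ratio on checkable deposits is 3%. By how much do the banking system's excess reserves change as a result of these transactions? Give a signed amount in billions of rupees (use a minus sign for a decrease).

Asset purchase (from non-banks) 11 billion rupees: reserves +11B, deposits +11B.
Discount-window repayment 7 billion rupees: reserves −7B, deposits 0.
Government spending 35 billion rupees: reserves +35B, deposits +35B.
OMO purchase (from banks) 83 billion rupees: reserves +83B, deposits 0.
Totals: Δreserves = +122B, Δdeposits = +46B.
Δrequired reserves = 3% × +46B = +1.38B.
Δexcess reserves = Δreserves − Δrequired = +122B − (+1.38B) = +120.62 billion.

+120.62 billion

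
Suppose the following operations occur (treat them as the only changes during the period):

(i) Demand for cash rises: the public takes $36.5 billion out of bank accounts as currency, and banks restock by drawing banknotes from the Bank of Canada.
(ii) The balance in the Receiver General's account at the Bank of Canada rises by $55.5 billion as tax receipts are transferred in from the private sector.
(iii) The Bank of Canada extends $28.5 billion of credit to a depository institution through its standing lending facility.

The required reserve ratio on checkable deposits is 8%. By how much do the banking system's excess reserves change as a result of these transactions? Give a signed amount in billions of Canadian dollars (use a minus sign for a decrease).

Currency withdrawal $36.5 billion: reserves −$36.5B, deposits −$36.5B.
Government account inflow $55.5 billion: reserves −$55.5B, deposits −$55.5B.
Discount-window loan $28.5 billion: reserves +$28.5B, deposits 0.
Totals: Δreserves = −$63.5B, Δdeposits = −$92B.
Δrequired reserves = 8% × −$92B = −$7.36B.
Δexcess reserves = Δreserves − Δrequired = −$63.5B − (−$7.36B) = -$56.14 billion.

-$56.14 billion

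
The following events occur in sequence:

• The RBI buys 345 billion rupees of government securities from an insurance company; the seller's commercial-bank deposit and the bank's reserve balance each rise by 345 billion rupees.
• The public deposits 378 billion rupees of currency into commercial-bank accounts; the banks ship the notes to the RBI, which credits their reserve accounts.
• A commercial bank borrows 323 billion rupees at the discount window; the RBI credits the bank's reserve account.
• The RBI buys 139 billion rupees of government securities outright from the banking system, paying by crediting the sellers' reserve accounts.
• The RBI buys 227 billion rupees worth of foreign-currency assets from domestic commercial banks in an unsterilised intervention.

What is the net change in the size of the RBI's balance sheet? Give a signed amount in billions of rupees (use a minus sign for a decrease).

RBI balance sheet:
  Assets:      Securities +484B, Loans to banks +323B, Foreign assets +227B
  Liabilities: Bank reserves +1412B, Currency in circulation −378B
Change in total RBI assets = +1034 billion.

+1034 billion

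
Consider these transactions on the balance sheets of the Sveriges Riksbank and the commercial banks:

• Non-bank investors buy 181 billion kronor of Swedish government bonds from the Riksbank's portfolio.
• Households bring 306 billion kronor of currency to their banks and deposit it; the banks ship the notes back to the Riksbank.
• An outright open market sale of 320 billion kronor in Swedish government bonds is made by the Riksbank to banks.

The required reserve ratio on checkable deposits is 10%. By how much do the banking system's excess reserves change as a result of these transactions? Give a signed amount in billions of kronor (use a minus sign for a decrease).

Asset sale (to non-banks) 181 billion kronor: reserves −181B, deposits −181B.
Currency deposit 306 billion kronor: reserves +306B, deposits +306B.
OMO sale (to banks) 320 billion kronor: reserves −320B, deposits 0.
Totals: Δreserves = −195B, Δdeposits = +125B.
Δrequired reserves = 10% × +125B = +12.5B.
Δexcess reserves = Δreserves − Δrequired = −195B − (+12.5B) = -207.5 billion.

-207.5 billion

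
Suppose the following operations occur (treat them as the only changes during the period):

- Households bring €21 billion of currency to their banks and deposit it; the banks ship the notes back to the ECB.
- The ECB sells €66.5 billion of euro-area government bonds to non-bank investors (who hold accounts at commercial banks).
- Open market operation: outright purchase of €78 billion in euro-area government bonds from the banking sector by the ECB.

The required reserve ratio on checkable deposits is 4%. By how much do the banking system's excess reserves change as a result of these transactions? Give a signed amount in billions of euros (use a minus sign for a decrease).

+€34.32 billion

Currency deposit €21 billion: reserves +€21B, deposits +€21B.
Asset sale (to non-banks) €66.5 billion: reserves −€66.5B, deposits −€66.5B.
OMO purchase (from banks) €78 billion: reserves +€78B, deposits 0.
Totals: Δreserves = +€32.5B, Δdeposits = −€45.5B.
Δrequired reserves = 4% × −€45.5B = −€1.82B.
Δexcess reserves = Δreserves − Δrequired = +€32.5B − (−€1.82B) = +€34.32 billion.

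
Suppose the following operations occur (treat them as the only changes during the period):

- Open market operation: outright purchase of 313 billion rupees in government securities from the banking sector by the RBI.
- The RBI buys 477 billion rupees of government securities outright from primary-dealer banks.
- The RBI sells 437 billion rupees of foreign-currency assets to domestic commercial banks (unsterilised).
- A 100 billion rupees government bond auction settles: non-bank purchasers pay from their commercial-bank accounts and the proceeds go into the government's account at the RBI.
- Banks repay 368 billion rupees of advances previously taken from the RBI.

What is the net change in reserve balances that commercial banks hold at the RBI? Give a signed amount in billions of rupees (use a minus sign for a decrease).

RBI balance sheet:
  Assets:      Securities +790B, Loans to banks −368B, Foreign assets −437B
  Liabilities: Bank reserves −115B, Government deposits +100B
So the change in reserve balances that commercial banks hold at the RBI is -115 billion.

-115 billion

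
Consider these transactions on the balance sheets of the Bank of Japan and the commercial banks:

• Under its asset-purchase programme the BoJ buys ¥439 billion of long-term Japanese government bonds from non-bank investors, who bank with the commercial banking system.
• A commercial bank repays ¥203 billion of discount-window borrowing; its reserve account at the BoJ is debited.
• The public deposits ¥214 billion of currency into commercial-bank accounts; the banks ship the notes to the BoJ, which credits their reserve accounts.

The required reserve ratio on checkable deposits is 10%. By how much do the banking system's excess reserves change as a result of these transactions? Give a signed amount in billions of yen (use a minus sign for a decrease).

+¥384.7 billion

Asset purchase (from non-banks) ¥439 billion: reserves +¥439B, deposits +¥439B.
Discount-window repayment ¥203 billion: reserves −¥203B, deposits 0.
Currency deposit ¥214 billion: reserves +¥214B, deposits +¥214B.
Totals: Δreserves = +¥450B, Δdeposits = +¥653B.
Δrequired reserves = 10% × +¥653B = +¥65.3B.
Δexcess reserves = Δreserves − Δrequired = +¥450B − (+¥65.3B) = +¥384.7 billion.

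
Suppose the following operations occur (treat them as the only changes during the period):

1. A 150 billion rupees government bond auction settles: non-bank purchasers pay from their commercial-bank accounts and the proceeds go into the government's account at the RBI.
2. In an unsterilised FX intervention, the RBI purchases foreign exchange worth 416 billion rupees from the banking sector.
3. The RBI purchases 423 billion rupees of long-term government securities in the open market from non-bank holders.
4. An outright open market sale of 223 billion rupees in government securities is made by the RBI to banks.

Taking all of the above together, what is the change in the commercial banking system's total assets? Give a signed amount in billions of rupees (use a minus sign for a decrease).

RBI balance sheet:
  Assets:      Securities +200B, Foreign assets +416B
  Liabilities: Bank reserves +466B, Government deposits +150B
Commercial banking system:
  Assets:      Reserves at CB +466B, Securities +223B, Foreign assets −416B
  Liabilities: Checkable deposits +273B
Change in total bank assets = +273 billion.

+273 billion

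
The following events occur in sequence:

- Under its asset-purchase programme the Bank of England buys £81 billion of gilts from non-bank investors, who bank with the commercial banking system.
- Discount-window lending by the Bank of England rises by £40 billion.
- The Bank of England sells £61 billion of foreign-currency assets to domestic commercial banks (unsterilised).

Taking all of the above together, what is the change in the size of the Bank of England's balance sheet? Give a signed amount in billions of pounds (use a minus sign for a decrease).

Bank of England balance sheet:
  Assets:      Securities +£81B, Loans to banks +£40B, Foreign assets −£61B
  Liabilities: Bank reserves +£60B
Change in total Bank of England assets = +£60 billion.

+£60 billion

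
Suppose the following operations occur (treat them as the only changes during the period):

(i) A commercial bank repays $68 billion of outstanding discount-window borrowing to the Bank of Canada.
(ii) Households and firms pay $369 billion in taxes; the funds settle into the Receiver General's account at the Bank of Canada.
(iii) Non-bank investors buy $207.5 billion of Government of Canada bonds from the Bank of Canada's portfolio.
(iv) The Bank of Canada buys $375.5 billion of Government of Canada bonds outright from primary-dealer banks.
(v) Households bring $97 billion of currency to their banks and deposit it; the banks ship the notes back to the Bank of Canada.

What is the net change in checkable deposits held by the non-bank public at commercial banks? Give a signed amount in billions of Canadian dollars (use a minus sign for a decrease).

-$479.5 billion

Bank of Canada balance sheet:
  Assets:      Securities +$168B, Loans to banks −$68B
  Liabilities: Bank reserves −$172B, Currency in circulation −$97B, Government deposits +$369B
Commercial banking system:
  Assets:      Reserves at CB −$172B, Securities −$375.5B
  Liabilities: Checkable deposits −$479.5B, Borrowings from CB −$68B
So the change in checkable deposits held by the non-bank public at commercial banks is -$479.5 billion.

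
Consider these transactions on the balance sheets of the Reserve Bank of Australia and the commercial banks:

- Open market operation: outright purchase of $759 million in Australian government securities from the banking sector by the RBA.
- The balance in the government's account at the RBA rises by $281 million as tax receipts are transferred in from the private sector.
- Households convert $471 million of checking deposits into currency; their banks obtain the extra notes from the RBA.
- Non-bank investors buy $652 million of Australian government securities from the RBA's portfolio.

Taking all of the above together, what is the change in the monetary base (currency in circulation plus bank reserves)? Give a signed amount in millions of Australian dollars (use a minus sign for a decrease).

OMO purchase (from banks) $759 million: RBA balance sheet expands → +$759M.
Government account inflow $281 million: reserves shift to a non-base liability → −$281M.
Currency withdrawal $471 million: just a shift between currency and reserves — both are base money → 0.
Asset sale (to non-banks) $652 million: RBA balance sheet contracts → −$652M.
Net: 759 − 281 + 0 − 652 = -$174 million.

-$174 million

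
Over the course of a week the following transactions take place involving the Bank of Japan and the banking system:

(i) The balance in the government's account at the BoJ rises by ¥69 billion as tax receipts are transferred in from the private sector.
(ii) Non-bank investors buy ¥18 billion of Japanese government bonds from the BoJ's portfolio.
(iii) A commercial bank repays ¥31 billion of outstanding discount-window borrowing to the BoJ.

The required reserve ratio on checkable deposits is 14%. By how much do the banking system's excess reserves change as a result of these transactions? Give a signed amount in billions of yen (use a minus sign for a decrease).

Government account inflow ¥69 billion: reserves −¥69B, deposits −¥69B.
Asset sale (to non-banks) ¥18 billion: reserves −¥18B, deposits −¥18B.
Discount-window repayment ¥31 billion: reserves −¥31B, deposits 0.
Totals: Δreserves = −¥118B, Δdeposits = −¥87B.
Δrequired reserves = 14% × −¥87B = −¥12.18B.
Δexcess reserves = Δreserves − Δrequired = −¥118B − (−¥12.18B) = -¥105.82 billion.

-¥105.82 billion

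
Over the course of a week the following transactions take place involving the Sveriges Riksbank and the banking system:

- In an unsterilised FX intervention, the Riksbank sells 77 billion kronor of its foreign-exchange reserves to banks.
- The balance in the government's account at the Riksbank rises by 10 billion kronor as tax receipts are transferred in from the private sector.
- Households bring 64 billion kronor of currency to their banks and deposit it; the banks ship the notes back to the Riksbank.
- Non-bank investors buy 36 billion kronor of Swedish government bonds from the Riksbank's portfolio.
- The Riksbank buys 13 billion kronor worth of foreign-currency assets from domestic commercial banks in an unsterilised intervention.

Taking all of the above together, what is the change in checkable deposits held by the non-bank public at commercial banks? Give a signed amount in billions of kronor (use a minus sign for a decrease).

+18 billion

Riksbank balance sheet:
  Assets:      Securities −36B, Foreign assets −64B
  Liabilities: Bank reserves −46B, Currency in circulation −64B, Government deposits +10B
Commercial banking system:
  Assets:      Reserves at CB −46B, Foreign assets +64B
  Liabilities: Checkable deposits +18B
So the change in checkable deposits held by the non-bank public at commercial banks is +18 billion.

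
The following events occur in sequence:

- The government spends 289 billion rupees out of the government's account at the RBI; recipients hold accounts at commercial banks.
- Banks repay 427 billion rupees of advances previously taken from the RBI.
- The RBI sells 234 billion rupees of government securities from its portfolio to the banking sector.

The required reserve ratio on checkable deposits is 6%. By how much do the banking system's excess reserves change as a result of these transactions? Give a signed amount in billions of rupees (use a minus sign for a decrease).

Government spending 289 billion rupees: reserves +289B, deposits +289B.
Discount-window repayment 427 billion rupees: reserves −427B, deposits 0.
OMO sale (to banks) 234 billion rupees: reserves −234B, deposits 0.
Totals: Δreserves = −372B, Δdeposits = +289B.
Δrequired reserves = 6% × +289B = +17.34B.
Δexcess reserves = Δreserves − Δrequired = −372B − (+17.34B) = -389.34 billion.

-389.34 billion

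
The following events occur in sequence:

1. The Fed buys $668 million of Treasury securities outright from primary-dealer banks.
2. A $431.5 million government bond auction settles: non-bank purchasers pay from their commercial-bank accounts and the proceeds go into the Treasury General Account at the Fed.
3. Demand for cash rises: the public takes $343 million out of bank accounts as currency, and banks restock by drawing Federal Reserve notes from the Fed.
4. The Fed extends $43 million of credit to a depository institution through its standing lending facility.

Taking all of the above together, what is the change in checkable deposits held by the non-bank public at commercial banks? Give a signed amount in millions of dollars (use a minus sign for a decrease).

OMO purchase (from banks) $668 million: the counterparty is a bank, so public deposits are unchanged → 0.
Government account inflow $431.5 million: non-bank counterparties' bank balances fall → −$431.5M.
Currency withdrawal $343 million: non-bank counterparties' bank balances fall → −$343M.
Discount-window loan $43 million: the counterparty is a bank, so public deposits are unchanged → 0.
Net: 0 − 431.5 − 343 + 0 = -$774.5 million.

-$774.5 million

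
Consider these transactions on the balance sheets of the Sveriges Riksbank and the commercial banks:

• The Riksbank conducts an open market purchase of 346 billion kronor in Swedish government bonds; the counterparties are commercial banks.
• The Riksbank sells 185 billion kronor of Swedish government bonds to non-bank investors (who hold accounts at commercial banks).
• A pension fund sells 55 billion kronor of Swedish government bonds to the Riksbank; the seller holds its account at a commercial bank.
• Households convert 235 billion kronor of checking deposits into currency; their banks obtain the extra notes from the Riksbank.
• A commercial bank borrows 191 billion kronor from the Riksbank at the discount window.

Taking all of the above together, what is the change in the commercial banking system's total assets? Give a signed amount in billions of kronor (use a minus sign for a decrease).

Riksbank balance sheet:
  Assets:      Securities +216B, Loans to banks +191B
  Liabilities: Bank reserves +172B, Currency in circulation +235B
Commercial banking system:
  Assets:      Reserves at CB +172B, Securities −346B
  Liabilities: Checkable deposits −365B, Borrowings from CB +191B
Change in total bank assets = -174 billion.

-174 billion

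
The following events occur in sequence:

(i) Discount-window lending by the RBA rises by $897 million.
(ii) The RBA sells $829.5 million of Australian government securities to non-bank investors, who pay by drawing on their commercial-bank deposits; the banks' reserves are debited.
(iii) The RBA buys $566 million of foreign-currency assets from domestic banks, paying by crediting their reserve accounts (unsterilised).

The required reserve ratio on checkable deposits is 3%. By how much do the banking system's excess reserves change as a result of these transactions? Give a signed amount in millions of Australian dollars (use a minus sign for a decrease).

Discount-window loan $897 million: reserves +$897M, deposits 0.
Asset sale (to non-banks) $829.5 million: reserves −$829.5M, deposits −$829.5M.
FX purchase $566 million: reserves +$566M, deposits 0.
Totals: Δreserves = +$633.5M, Δdeposits = −$829.5M.
Δrequired reserves = 3% × −$829.5M = −$24.885M.
Δexcess reserves = Δreserves − Δrequired = +$633.5M − (−$24.885M) = +$658.385 million.

+$658.385 million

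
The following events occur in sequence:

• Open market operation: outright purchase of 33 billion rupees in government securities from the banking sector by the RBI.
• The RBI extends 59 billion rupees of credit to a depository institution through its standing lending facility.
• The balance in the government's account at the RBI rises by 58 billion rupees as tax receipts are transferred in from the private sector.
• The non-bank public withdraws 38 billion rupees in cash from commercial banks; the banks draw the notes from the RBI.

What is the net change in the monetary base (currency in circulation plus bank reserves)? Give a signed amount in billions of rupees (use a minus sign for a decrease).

RBI balance sheet:
  Assets:      Securities +33B, Loans to banks +59B
  Liabilities: Bank reserves −4B, Currency in circulation +38B, Government deposits +58B
Commercial banking system:
  Assets:      Reserves at CB −4B, Securities −33B
  Liabilities: Checkable deposits −96B, Borrowings from CB +59B
Monetary base = currency + reserves: +38B + (−4B) = +34 billion.

+34 billion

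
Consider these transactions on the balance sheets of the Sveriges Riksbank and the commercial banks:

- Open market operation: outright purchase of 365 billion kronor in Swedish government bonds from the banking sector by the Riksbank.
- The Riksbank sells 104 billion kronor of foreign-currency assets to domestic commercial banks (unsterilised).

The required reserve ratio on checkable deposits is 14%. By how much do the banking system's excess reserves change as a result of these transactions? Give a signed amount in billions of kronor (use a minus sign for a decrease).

OMO purchase (from banks) 365 billion kronor: reserves +365B, deposits 0.
FX sale 104 billion kronor: reserves −104B, deposits 0.
Totals: Δreserves = +261B, Δdeposits = 0.
Δrequired reserves = 14% × 0 = 0.
Δexcess reserves = Δreserves − Δrequired = +261B − (0) = +261 billion.

+261 billion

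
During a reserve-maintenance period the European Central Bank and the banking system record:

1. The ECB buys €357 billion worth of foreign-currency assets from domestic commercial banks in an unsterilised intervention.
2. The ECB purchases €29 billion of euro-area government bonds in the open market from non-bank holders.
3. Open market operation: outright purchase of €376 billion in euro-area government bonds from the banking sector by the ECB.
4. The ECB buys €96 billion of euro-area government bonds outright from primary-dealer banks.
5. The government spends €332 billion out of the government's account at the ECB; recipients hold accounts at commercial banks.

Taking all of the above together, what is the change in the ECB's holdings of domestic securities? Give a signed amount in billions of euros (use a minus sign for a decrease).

ECB balance sheet:
  Assets:      Securities +€501B, Foreign assets +€357B
  Liabilities: Bank reserves +€1190B, Government deposits −€332B
So the change in the ECB's holdings of domestic securities is +€501 billion.

+€501 billion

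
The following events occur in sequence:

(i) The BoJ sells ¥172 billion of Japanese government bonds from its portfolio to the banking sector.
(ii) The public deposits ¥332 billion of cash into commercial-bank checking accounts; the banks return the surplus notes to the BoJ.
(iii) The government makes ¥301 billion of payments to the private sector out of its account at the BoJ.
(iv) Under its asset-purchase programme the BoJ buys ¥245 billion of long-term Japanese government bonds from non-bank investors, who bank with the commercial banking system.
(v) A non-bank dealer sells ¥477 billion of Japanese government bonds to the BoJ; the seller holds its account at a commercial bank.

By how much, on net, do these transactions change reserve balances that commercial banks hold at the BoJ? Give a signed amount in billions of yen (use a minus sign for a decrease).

BoJ balance sheet:
  Assets:      Securities +¥550B
  Liabilities: Bank reserves +¥1183B, Currency in circulation −¥332B, Government deposits −¥301B
Commercial banking system:
  Assets:      Reserves at CB +¥1183B, Securities +¥172B
  Liabilities: Checkable deposits +¥1355B
So the change in reserve balances that commercial banks hold at the BoJ is +¥1183 billion.

+¥1183 billion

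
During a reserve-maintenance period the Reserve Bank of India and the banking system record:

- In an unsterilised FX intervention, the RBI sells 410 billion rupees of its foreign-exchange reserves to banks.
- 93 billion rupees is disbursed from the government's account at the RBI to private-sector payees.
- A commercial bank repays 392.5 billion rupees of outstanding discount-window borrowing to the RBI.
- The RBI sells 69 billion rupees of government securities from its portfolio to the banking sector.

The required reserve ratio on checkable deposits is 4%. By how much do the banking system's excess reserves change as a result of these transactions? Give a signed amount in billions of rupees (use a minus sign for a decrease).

FX sale 410 billion rupees: reserves −410B, deposits 0.
Government spending 93 billion rupees: reserves +93B, deposits +93B.
Discount-window repayment 392.5 billion rupees: reserves −392.5B, deposits 0.
OMO sale (to banks) 69 billion rupees: reserves −69B, deposits 0.
Totals: Δreserves = −778.5B, Δdeposits = +93B.
Δrequired reserves = 4% × +93B = +3.72B.
Δexcess reserves = Δreserves − Δrequired = −778.5B − (+3.72B) = -782.22 billion.

-782.22 billion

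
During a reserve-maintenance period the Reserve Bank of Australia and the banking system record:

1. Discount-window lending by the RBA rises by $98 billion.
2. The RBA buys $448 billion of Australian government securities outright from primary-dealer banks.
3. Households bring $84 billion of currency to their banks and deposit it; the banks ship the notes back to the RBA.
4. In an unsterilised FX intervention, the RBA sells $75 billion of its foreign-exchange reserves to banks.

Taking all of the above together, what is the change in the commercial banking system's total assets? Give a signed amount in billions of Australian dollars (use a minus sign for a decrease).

RBA balance sheet:
  Assets:      Securities +$448B, Loans to banks +$98B, Foreign assets −$75B
  Liabilities: Bank reserves +$555B, Currency in circulation −$84B
Commercial banking system:
  Assets:      Reserves at CB +$555B, Securities −$448B, Foreign assets +$75B
  Liabilities: Checkable deposits +$84B, Borrowings from CB +$98B
Change in total bank assets = +$182 billion.

+$182 billion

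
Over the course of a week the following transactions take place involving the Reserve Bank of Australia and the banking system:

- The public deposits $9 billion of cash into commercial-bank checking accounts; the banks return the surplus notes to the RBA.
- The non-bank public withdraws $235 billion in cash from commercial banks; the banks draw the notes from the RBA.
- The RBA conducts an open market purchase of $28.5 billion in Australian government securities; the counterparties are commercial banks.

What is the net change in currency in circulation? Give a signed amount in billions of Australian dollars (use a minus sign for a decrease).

+$226 billion

RBA balance sheet:
  Assets:      Securities +$28.5B
  Liabilities: Bank reserves −$197.5B, Currency in circulation +$226B
Commercial banking system:
  Assets:      Reserves at CB −$197.5B, Securities −$28.5B
  Liabilities: Checkable deposits −$226B
So the change in currency in circulation is +$226 billion.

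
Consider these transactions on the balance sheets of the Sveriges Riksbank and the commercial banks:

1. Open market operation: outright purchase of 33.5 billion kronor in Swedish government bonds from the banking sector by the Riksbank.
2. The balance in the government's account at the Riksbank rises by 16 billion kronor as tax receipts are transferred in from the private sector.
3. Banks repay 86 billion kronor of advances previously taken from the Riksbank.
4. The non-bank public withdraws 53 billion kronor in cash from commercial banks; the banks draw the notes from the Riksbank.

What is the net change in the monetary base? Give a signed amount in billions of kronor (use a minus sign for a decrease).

OMO purchase (from banks) 33.5 billion kronor: Riksbank balance sheet expands → +33.5B.
Government account inflow 16 billion kronor: reserves shift to a non-base liability → −16B.
Discount-window repayment 86 billion kronor: Riksbank balance sheet contracts → −86B.
Currency withdrawal 53 billion kronor: just a shift between currency and reserves — both are base money → 0.
Net: 33.5 − 16 − 86 + 0 = -68.5 billion.

-68.5 billion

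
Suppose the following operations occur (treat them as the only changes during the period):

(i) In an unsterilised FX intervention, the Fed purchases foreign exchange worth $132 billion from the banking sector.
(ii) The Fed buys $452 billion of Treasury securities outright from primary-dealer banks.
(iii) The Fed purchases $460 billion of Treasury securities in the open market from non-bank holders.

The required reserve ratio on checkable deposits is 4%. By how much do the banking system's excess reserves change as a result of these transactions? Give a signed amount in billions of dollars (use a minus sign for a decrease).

FX purchase $132 billion: reserves +$132B, deposits 0.
OMO purchase (from banks) $452 billion: reserves +$452B, deposits 0.
Asset purchase (from non-banks) $460 billion: reserves +$460B, deposits +$460B.
Totals: Δreserves = +$1044B, Δdeposits = +$460B.
Δrequired reserves = 4% × +$460B = +$18.4B.
Δexcess reserves = Δreserves − Δrequired = +$1044B − (+$18.4B) = +$1025.6 billion.

+$1025.6 billion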